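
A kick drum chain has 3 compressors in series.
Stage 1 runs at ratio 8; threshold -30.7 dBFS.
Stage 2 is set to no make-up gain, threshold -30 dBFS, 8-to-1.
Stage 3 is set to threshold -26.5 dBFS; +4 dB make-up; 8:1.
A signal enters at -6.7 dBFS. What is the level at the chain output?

-25.7125 dBFS

Stage 1: overshoot 24 dB → 24/8 = 3 dB → -27.7 dBFS.
Stage 2: -27.7 dBFS is 2.3 dB over -30 dBFS; at 8:1 that becomes 0.2875 dB over, giving -29.7125 dBFS.
Stage 3: below threshold (-29.7125 ≤ -26.5); passes unchanged; make-up brings it to -25.7125 dBFS.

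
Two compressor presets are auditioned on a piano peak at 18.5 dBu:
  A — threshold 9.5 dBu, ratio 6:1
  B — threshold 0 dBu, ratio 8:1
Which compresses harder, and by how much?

A: overshoot 9 dB → output overshoot 1.5 dB → GR 7.5 dB.
B: overshoot 18.5 dB → output overshoot 2.3125 dB → GR 16.1875 dB.
B reduces 8.6875 dB more.

B, by 8.6875 dB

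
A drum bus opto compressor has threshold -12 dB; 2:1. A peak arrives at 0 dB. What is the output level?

The input is 12 dB above the -12 dB threshold.
At 2:1 the overshoot is divided by 2, leaving 6 dB above threshold.
So the level is -12 + 6 = -6 dB.

-6 dB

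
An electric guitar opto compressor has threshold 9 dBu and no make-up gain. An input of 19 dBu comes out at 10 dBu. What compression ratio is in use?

10:1

Input overshoot = 19 − 9 = 10 dB; output overshoot = 10 − 9 = 1 dB.
Ratio = 10 / 1 = 10.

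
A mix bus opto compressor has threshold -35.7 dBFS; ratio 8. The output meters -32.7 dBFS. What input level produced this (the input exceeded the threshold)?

-11.7 dBFS

That's 3 dB above the -35.7 dBFS threshold.
Before 8:1 compression the overshoot was 3 × 8 = 24 dB, so input = -35.7 + 24 = -11.7 dBFS.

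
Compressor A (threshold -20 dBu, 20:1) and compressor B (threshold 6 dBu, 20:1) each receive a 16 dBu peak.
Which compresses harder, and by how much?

A: GR = 36 − 36/20 = 34.2 dB.
B: GR = 10 − 10/20 = 9.5 dB.
A applies 24.7 dB more gain reduction.

A, by 24.7 dB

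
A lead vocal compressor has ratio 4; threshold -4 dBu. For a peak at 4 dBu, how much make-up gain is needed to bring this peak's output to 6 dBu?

8 dB

Overshoot 8 dB → 8/4 = 2 dB after compression, so the compressed level is -4 + 2 = -2 dBu.
Make-up = target − compressed = 6 − (-2) = 8 dB.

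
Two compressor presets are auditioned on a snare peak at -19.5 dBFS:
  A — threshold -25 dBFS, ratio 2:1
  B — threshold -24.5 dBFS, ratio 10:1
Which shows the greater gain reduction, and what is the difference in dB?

A: overshoot 5.5 dB → output overshoot 2.75 dB → GR 2.75 dB.
B: overshoot 5 dB → output overshoot 0.5 dB → GR 4.5 dB.
B reduces 1.75 dB more.

B, by 1.75 dB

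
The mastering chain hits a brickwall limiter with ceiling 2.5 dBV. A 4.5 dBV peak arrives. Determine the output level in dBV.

The limiter clamps the peak to its 2.5 dBV ceiling.

2.5 dBV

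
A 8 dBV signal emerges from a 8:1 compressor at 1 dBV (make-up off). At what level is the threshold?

0 dBV

Gain reduction = 8 − 1 = 7 dB; output overshoot = GR / (R − 1) = 7 / 7 = 1 dB.
Threshold = output − output overshoot = 1 − 1 = 0 dBV.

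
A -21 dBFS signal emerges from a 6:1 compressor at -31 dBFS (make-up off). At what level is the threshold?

-33 dBFS

Let T be the threshold. Output overshoot = (input overshoot)/R, so -31 − T = (-21 − T)/6.
6·(-31 − T) = -21 − T → 5·T = -186 − (-21) = -165.
T = -165/5 = -33 dBFS.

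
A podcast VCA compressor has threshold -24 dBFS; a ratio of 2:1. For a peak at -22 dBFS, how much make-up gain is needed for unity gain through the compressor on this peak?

Without make-up, output = threshold + overshoot/2 = -24 + 1 = -23 dBFS.
Gap to target: 1 dB.

1 dB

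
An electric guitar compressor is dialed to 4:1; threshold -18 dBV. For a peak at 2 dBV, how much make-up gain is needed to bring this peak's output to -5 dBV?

Without make-up, output = threshold + overshoot/4 = -18 + 5 = -13 dBV.
Gap to target: 8 dB.

8 dB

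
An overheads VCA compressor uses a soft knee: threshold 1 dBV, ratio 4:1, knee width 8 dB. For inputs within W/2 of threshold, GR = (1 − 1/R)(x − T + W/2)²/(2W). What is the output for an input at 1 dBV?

x − T + W/2 = 1 − 1 + 4 = 4.
GR = (1 − 1/4) × 4² / 16 = 0.75 × 16 / 16 = 0.75 dB.
Output = 1 − 0.75 = 0.25 dBV.

0.25 dBV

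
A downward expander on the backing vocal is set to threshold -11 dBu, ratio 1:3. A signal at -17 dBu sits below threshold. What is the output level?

Below threshold, a 1:3 expander applies gain = (3−1)×(T − x) of attenuation.
(3−1) × 6 = 12 dB, so output = -17 − 12 = -29 dBu.

-29 dBu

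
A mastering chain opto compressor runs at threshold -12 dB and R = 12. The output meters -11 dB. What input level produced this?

The compressed level sits -11 − (-12) = 1 dB over threshold.
Undo the ratio: input overshoot = 1 × 12 = 12 dB, giving input = 0 dB.

0 dB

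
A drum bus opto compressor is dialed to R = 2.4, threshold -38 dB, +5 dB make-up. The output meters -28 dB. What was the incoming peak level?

Stripping the +5 dB make-up gives -33 dB at the gain stage.
The compressed level sits -33 − (-38) = 5 dB over threshold.
Undo the ratio: input overshoot = 5 × 2.4 = 12 dB, giving input = -26 dB.

-26 dB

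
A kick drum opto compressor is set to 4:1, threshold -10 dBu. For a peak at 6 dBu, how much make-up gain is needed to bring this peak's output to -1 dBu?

Without make-up, output = threshold + overshoot/4 = -10 + 4 = -6 dBu.
Gap to target: 5 dB.

5 dB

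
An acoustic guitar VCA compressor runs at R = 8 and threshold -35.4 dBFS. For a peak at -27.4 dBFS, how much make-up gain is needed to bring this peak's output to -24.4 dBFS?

10 dB

Without make-up, output = threshold + overshoot/8 = -35.4 + 1 = -34.4 dBFS.
Gap to target: 10 dB.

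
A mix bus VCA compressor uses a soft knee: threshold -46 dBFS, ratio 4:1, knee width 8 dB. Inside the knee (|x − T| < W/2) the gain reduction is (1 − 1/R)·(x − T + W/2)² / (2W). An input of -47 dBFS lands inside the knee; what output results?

-47.421875 dBFS

x − T + W/2 = -47 − (-46) + 4 = 3.
GR = (1 − 1/4) × 3² / 16 = 0.75 × 9 / 16 = 0.421875 dB.
Output = -47 − 0.421875 = -47.421875 dBFS.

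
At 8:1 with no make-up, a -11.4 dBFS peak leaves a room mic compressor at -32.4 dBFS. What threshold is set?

Gain reduction = -11.4 − (-32.4) = 21 dB; output overshoot = GR / (R − 1) = 21 / 7 = 3 dB.
Threshold = output − output overshoot = -32.4 − 3 = -35.4 dBFS.

-35.4 dBFS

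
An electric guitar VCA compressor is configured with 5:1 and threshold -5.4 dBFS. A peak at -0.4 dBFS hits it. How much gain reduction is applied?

4 dB

-0.4 dBFS exceeds the threshold by 5 dB.
A 5:1 ratio leaves 1 dB of that excess.
GR = overshoot in − overshoot out = 5 − 1 = 4 dB.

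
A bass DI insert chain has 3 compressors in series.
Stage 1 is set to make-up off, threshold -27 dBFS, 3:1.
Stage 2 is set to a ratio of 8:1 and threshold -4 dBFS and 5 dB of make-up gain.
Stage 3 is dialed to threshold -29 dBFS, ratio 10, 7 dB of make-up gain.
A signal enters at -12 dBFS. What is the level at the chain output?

Stage 1: 15 dB above -27 dBFS, reduced 3:1 to 5 dB above → -22 dBFS.
Stage 2: -22 dBFS is at or below the -4 dBFS threshold — no compression; make-up brings it to -17 dBFS.
Stage 3: overshoot 12 dB → 12/10 = 1.2 dB → -27.8 dBFS; +7 dB make-up → -20.8 dBFS.

-20.8 dBFS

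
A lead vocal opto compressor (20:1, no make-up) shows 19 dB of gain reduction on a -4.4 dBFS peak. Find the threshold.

-24.4 dBFS

Let T be the threshold. Output overshoot = (input overshoot)/R, so -23.4 − T = (-4.4 − T)/20.
20·(-23.4 − T) = -4.4 − T → 19·T = -468 − (-4.4) = -463.6.
T = -463.6/19 = -24.4 dBFS.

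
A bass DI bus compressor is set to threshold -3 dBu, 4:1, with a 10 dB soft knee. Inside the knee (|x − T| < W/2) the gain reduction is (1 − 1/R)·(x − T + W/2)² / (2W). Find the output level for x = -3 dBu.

x − T + W/2 = -3 − (-3) + 5 = 5.
GR = (1 − 1/4) × 5² / 20 = 0.75 × 25 / 20 = 0.9375 dB.
Output = -3 − 0.9375 = -3.9375 dBu.

-3.9375 dBu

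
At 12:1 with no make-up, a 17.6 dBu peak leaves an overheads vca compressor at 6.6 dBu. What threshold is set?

5.6 dBu

Input is 12 dB above T (since output overshoot × R = input overshoot: (6.6 − T)·12 = 17.6 − T gives T = 5.6 dBu).
Check: 5.6 + (17.6 − 5.6)/12 = 5.6 + 1 = 6.6 dBu. ✓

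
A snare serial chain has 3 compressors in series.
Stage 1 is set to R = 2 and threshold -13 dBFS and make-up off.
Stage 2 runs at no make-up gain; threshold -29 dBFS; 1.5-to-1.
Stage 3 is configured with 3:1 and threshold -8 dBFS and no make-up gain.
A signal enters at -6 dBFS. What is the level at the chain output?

-16 dBFS

Stage 1: 7 dB above -13 dBFS, reduced 2:1 to 3.5 dB above → -9.5 dBFS.
Stage 2: overshoot 19.5 dB → 19.5/1.5 = 13 dB → -16 dBFS.
Stage 3: below threshold (-16 ≤ -8); passes unchanged; output -16 dBFS.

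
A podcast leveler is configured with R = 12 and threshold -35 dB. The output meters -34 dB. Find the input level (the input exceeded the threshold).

-23 dB

Post-compression overshoot = -34 − (-35) = 1 dB.
Input overshoot = R × output overshoot = 12 dB → input = -35 + 12 = -23 dB.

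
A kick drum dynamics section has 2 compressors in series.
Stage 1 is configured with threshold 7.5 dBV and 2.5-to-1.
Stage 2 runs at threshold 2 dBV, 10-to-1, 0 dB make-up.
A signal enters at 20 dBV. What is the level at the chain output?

Stage 1: 12.5 dB above 7.5 dBV, reduced 2.5:1 to 5 dB above → 12.5 dBV.
Stage 2: overshoot 10.5 dB → 10.5/10 = 1.05 dB → 3.05 dBV.

3.05 dBV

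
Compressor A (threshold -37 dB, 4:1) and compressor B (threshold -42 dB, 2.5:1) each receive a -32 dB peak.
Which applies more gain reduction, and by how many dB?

B, by 2.25 dB

A: overshoot 5 dB → output overshoot 1.25 dB → GR 3.75 dB.
B: overshoot 10 dB → output overshoot 4 dB → GR 6 dB.
Difference: 2.25 dB in favour of B.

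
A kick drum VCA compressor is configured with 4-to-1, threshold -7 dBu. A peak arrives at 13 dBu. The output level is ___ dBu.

-2 dBu

Overshoot: 13 − (-7) = 20 dB.
The 20 dB excess becomes 5 dB after 4:1 reduction.
So the level is -7 + 5 = -2 dBu.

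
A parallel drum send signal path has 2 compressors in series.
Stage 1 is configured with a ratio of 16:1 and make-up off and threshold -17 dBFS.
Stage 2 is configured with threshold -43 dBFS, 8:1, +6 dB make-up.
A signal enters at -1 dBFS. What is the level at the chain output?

-33.625 dBFS

Stage 1: overshoot 16 dB → 16/16 = 1 dB → -16 dBFS.
Stage 2: -16 dBFS is 27 dB over -43 dBFS; at 8:1 that becomes 3.375 dB over, giving -39.625 dBFS; +6 dB make-up → -33.625 dBFS.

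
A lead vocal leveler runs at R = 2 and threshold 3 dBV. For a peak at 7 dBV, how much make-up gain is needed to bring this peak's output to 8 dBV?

3 dB

Without make-up, output = threshold + overshoot/2 = 3 + 2 = 5 dBV.
Gap to target: 3 dB.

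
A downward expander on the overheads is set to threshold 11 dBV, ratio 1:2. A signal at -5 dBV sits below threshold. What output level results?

Undershoot = 11 − (-5) = 16 dB.
At 1:2, that expands to 32 dB under threshold.
Output = 11 − 32 = -21 dBV.

-21 dBV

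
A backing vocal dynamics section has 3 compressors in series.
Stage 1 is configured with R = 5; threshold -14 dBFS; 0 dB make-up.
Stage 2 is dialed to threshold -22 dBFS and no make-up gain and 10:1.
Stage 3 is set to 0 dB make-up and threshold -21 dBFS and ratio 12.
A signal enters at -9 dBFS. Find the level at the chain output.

-21.1 dBFS

Stage 1: 5 dB above -14 dBFS, reduced 5:1 to 1 dB above → -13 dBFS.
Stage 2: -13 dBFS is 9 dB over -22 dBFS; at 10:1 that becomes 0.9 dB over, giving -21.1 dBFS.
Stage 3: below threshold (-21.1 ≤ -21); passes unchanged; output -21.1 dBFS.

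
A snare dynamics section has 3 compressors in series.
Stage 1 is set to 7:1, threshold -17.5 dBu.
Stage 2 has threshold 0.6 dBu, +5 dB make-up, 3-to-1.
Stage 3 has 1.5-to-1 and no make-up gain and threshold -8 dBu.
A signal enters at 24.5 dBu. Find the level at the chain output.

Stage 1: overshoot 42 dB → 42/7 = 6 dB → -11.5 dBu.
Stage 2: below threshold (-11.5 ≤ 0.6); passes unchanged; make-up brings it to -6.5 dBu.
Stage 3: overshoot 1.5 dB → 1.5/1.5 = 1 dB → -7 dBu.

-7 dBu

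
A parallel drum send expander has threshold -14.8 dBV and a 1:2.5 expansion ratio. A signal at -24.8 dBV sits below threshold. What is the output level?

-39.8 dBV

Undershoot = (-14.8) − (-24.8) = 10 dB.
At 1:2.5, that expands to 25 dB under threshold.
Output = -14.8 − 25 = -39.8 dBV.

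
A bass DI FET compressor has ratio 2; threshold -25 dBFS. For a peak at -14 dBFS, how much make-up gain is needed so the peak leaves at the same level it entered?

Without make-up, output = threshold + overshoot/2 = -25 + 5.5 = -19.5 dBFS.
Gap to target: 5.5 dB.

5.5 dB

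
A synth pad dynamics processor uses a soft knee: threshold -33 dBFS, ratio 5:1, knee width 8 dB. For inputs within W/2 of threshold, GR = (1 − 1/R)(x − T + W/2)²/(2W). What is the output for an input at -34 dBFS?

-34.45 dBFS

x − T + W/2 = -34 − (-33) + 4 = 3.
GR = (1 − 1/5) × 3² / 16 = 0.8 × 9 / 16 = 0.45 dB.
Output = -34 − 0.45 = -34.45 dBFS.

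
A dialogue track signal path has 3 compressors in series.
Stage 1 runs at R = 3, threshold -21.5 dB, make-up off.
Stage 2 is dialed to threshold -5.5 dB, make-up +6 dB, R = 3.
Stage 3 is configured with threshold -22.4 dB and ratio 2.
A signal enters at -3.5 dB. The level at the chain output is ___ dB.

-15.95 dB

Stage 1: overshoot 18 dB → 18/3 = 6 dB → -15.5 dB.
Stage 2: below threshold (-15.5 ≤ -5.5); passes unchanged; make-up brings it to -9.5 dB.
Stage 3: 12.9 dB above -22.4 dB, reduced 2:1 to 6.45 dB above → -15.95 dB.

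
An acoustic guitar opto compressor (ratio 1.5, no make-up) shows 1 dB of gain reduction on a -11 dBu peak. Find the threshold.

-14 dBu

Let T be the threshold. Output overshoot = (input overshoot)/R, so -12 − T = (-11 − T)/1.5.
1.5·(-12 − T) = -11 − T → 0.5·T = -18 − (-11) = -7.
T = -7/0.5 = -14 dBu.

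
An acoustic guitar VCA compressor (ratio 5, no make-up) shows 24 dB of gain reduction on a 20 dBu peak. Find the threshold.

-10 dBu

Let T be the threshold. Output overshoot = (input overshoot)/R, so -4 − T = (20 − T)/5.
5·(-4 − T) = 20 − T → 4·T = -20 − 20 = -40.
T = -40/4 = -10 dBu.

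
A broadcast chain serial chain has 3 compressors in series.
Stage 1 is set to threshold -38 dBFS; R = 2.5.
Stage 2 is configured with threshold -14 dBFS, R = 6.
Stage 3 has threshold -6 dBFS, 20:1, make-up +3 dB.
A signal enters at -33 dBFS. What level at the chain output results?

Stage 1: -33 dBFS is 5 dB over -38 dBFS; at 2.5:1 that becomes 2 dB over, giving -36 dBFS.
Stage 2: -36 dBFS is at or below the -14 dBFS threshold — no compression; output -36 dBFS.
Stage 3: below threshold (-36 ≤ -6); passes unchanged; make-up brings it to -33 dBFS.

-33 dBFS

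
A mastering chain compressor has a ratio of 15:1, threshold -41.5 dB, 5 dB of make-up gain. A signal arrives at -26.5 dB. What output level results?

-35.5 dB

-26.5 dB sits 15 dB over threshold.
15:1 compression reduces that to 15/15 = 1 dB over.
So the level is -41.5 + 1 = -40.5 dB; make-up adds 5 dB, giving -35.5 dB.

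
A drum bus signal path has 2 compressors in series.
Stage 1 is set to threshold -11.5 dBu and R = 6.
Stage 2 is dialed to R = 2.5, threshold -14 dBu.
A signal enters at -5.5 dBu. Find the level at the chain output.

-12.6 dBu

Stage 1: overshoot 6 dB → 6/6 = 1 dB → -10.5 dBu.
Stage 2: -10.5 dBu is 3.5 dB over -14 dBu; at 2.5:1 that becomes 1.4 dB over, giving -12.6 dBu.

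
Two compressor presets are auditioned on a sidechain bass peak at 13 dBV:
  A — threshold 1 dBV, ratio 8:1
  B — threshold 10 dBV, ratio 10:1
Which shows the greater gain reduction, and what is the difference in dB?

A: GR = 12 − 12/8 = 10.5 dB.
B: GR = 3 − 3/10 = 2.7 dB.
A applies 7.8 dB more gain reduction.

A, by 7.8 dB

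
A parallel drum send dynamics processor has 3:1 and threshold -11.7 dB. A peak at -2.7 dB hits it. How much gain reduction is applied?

6 dB

Overshoot = -2.7 − (-11.7) = 9 dB.
After 3:1 compression the overshoot becomes 9/3 = 3 dB.
GR = overshoot in − overshoot out = 9 − 3 = 6 dB.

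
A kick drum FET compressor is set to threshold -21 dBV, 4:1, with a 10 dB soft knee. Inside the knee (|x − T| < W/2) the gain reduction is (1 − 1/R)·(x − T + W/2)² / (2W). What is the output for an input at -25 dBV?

x − T + W/2 = -25 − (-21) + 5 = 1.
GR = (1 − 1/4) × 1² / 20 = 0.75 × 1 / 20 = 0.0375 dB.
Output = -25 − 0.0375 = -25.0375 dBV.

-25.0375 dBV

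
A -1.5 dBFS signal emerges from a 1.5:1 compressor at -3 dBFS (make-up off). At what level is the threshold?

Gain reduction = -1.5 − (-3) = 1.5 dB; output overshoot = GR / (R − 1) = 1.5 / 0.5 = 3 dB.
Threshold = output − output overshoot = -3 − 3 = -6 dBFS.

-6 dBFS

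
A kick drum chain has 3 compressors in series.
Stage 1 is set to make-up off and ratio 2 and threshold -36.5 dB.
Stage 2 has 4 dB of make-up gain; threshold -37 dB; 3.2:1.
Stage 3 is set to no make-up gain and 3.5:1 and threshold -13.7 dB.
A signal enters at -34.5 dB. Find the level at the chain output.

Stage 1: 2 dB above -36.5 dB, reduced 2:1 to 1 dB above → -35.5 dB.
Stage 2: -35.5 dB is 1.5 dB over -37 dB; at 3.2:1 that becomes 0.46875 dB over, giving -36.53125 dB; +4 dB make-up → -32.53125 dB.
Stage 3: -32.53125 dB is at or below the -13.7 dB threshold — no compression; output -32.53125 dB.

-32.53125 dB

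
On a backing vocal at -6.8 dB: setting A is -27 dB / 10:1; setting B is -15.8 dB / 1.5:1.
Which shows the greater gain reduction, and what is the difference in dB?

A, by 15.18 dB

A: 20.2 dB over, compressed to 2.02 dB over, so 18.18 dB of GR.
B: 9 dB over, compressed to 6 dB over, so 3 dB of GR.
A reduces 15.18 dB more.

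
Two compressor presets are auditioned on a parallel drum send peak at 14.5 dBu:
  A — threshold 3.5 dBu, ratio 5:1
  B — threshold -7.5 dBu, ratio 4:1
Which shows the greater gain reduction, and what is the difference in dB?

B, by 7.7 dB

A: overshoot 11 dB → output overshoot 2.2 dB → GR 8.8 dB.
B: overshoot 22 dB → output overshoot 5.5 dB → GR 16.5 dB.
Difference: 7.7 dB in favour of B.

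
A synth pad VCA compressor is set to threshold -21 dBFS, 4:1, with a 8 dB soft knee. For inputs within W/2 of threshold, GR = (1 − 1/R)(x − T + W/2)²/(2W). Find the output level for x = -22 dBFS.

-22.421875 dBFS

x − T + W/2 = -22 − (-21) + 4 = 3.
GR = (1 − 1/4) × 3² / 16 = 0.75 × 9 / 16 = 0.421875 dB.
Output = -22 − 0.421875 = -22.421875 dBFS.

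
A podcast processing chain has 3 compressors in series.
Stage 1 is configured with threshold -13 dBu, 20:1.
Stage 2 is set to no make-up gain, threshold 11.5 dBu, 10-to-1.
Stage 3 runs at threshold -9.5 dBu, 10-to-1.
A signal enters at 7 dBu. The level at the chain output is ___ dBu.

Stage 1: overshoot 20 dB → 20/20 = 1 dB → -12 dBu.
Stage 2: below threshold (-12 ≤ 11.5); passes unchanged; output -12 dBu.
Stage 3: -12 dBu ≤ -9.5 dBu, so stage 3 doesn't engage; output -12 dBu.

-12 dBu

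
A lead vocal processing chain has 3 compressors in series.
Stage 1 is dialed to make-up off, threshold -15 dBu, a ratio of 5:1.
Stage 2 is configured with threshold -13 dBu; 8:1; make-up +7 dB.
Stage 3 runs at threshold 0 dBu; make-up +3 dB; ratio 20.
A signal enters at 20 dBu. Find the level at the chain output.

Stage 1: 20 dBu is 35 dB over -15 dBu; at 5:1 that becomes 7 dB over, giving -8 dBu.
Stage 2: overshoot 5 dB → 5/8 = 0.625 dB → -12.375 dBu; +7 dB make-up → -5.375 dBu.
Stage 3: -5.375 dBu is at or below the 0 dBu threshold — no compression; make-up brings it to -2.375 dBu.

-2.375 dBu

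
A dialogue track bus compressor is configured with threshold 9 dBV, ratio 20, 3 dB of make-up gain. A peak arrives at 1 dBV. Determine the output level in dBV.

1 dBV is 8 dB below the 9 dBV threshold, so no gain reduction is applied.
Make-up gain adds 3 dB: 1 + 3 = 4 dBV.

4 dBV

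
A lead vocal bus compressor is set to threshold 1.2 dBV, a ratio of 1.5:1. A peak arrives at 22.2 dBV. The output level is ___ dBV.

The input is 21 dB above the 1.2 dBV threshold.
1.5:1 compression reduces that to 21/1.5 = 14 dB over.
That puts the output at 15.2 dBV.

15.2 dBV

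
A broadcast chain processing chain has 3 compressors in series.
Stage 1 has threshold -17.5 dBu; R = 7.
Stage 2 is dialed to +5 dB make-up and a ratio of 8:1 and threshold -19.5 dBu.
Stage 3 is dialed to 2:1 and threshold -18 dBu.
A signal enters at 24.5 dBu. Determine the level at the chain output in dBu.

-15.75 dBu

Stage 1: overshoot 42 dB → 42/7 = 6 dB → -11.5 dBu.
Stage 2: overshoot 8 dB → 8/8 = 1 dB → -18.5 dBu; +5 dB make-up → -13.5 dBu.
Stage 3: overshoot 4.5 dB → 4.5/2 = 2.25 dB → -15.75 dBu.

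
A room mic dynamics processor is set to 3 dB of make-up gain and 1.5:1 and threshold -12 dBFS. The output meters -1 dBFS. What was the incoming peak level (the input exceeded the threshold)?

0 dBFS

Before make-up, the level was -1 − 3 = -4 dBFS.
That's 8 dB above the -12 dBFS threshold.
Input overshoot = R × output overshoot = 12 dB → input = -12 + 12 = 0 dBFS.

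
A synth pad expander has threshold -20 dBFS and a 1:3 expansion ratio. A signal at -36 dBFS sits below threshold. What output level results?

-68 dBFS

Undershoot = (-20) − (-36) = 16 dB.
At 1:3, that expands to 48 dB under threshold.
Output = -20 − 48 = -68 dBFS.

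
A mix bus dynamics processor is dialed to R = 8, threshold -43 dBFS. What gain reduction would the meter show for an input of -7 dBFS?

The signal is 36 dB above threshold.
A 8:1 ratio leaves 4.5 dB of that excess.
Gain reduction = 36 − 4.5 = 31.5 dB.

31.5 dB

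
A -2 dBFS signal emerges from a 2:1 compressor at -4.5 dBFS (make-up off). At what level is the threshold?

-7 dBFS

Let T be the threshold. Output overshoot = (input overshoot)/R, so -4.5 − T = (-2 − T)/2.
2·(-4.5 − T) = -2 − T → 1·T = -9 − (-2) = -7.
T = -7/1 = -7 dBFS.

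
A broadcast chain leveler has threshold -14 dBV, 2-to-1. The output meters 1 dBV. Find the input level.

That's 15 dB above the -14 dBV threshold.
Undo the ratio: input overshoot = 15 × 2 = 30 dB, giving input = 16 dBV.

16 dBV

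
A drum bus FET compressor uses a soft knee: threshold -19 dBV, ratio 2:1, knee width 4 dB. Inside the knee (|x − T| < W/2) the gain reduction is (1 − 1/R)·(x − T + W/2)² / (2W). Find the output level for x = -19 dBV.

x − T + W/2 = -19 − (-19) + 2 = 2.
GR = (1 − 1/2) × 2² / 8 = 0.5 × 4 / 8 = 0.25 dB.
Output = -19 − 0.25 = -19.25 dBV.

-19.25 dBV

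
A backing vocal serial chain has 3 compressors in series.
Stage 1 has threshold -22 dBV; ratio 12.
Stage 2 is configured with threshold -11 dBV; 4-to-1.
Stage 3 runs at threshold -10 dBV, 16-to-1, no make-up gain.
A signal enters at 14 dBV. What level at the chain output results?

-19 dBV

Stage 1: 36 dB above -22 dBV, reduced 12:1 to 3 dB above → -19 dBV.
Stage 2: -19 dBV is at or below the -11 dBV threshold — no compression; output -19 dBV.
Stage 3: -19 dBV is at or below the -10 dBV threshold — no compression; output -19 dBV.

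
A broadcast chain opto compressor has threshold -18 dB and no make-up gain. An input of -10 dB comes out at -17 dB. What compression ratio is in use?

Input overshoot = -10 − (-18) = 8 dB; output overshoot = -17 − (-18) = 1 dB.
Ratio = 8 / 1 = 8.

8:1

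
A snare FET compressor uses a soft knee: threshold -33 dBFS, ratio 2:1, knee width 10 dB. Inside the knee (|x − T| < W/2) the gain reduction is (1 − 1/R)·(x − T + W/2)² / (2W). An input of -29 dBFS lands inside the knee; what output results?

x − T + W/2 = -29 − (-33) + 5 = 9.
GR = (1 − 1/2) × 9² / 20 = 0.5 × 81 / 20 = 2.025 dB.
Output = -29 − 2.025 = -31.025 dBFS.

-31.025 dBFS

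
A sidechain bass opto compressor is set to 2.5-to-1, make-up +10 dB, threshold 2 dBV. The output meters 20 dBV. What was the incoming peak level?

22 dBV

Remove make-up: 20 − 10 = 10 dBV.
Post-compression overshoot = 10 − 2 = 8 dB.
Before 2.5:1 compression the overshoot was 8 × 2.5 = 20 dB, so input = 2 + 20 = 22 dBV.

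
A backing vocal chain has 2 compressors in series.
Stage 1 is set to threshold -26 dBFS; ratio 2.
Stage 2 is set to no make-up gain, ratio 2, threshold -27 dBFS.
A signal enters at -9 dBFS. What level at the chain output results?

-22.25 dBFS

Stage 1: -9 dBFS is 17 dB over -26 dBFS; at 2:1 that becomes 8.5 dB over, giving -17.5 dBFS.
Stage 2: -17.5 dBFS is 9.5 dB over -27 dBFS; at 2:1 that becomes 4.75 dB over, giving -22.25 dBFS.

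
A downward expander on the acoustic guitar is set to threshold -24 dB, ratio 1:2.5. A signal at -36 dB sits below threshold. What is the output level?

-54 dB

The input is 12 dB below the -24 dB threshold.
A 1:2.5 expander multiplies undershoot by 2.5: 12 × 2.5 = 30 dB below threshold.
Output = -24 − 30 = -54 dB.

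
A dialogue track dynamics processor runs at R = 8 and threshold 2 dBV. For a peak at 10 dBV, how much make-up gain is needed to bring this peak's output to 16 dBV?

Overshoot 8 dB → 8/8 = 1 dB after compression, so the compressed level is 2 + 1 = 3 dBV.
Make-up = target − compressed = 16 − 3 = 13 dB.

13 dB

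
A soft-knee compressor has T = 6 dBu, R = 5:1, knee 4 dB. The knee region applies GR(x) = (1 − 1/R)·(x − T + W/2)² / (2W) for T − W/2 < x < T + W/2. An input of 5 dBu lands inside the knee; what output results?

4.9 dBu

x − T + W/2 = 5 − 6 + 2 = 1.
GR = (1 − 1/5) × 1² / 8 = 0.8 × 1 / 8 = 0.1 dB.
Output = 5 − 0.1 = 4.9 dBu.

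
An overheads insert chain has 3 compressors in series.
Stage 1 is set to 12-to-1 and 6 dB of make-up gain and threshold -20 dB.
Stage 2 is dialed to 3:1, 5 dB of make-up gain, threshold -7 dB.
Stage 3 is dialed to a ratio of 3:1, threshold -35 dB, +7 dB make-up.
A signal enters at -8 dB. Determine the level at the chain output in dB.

Stage 1: overshoot 12 dB → 12/12 = 1 dB → -19 dB; +6 dB make-up → -13 dB.
Stage 2: below threshold (-13 ≤ -7); passes unchanged; make-up brings it to -8 dB.
Stage 3: overshoot 27 dB → 27/3 = 9 dB → -26 dB; +7 dB make-up → -19 dB.

-19 dB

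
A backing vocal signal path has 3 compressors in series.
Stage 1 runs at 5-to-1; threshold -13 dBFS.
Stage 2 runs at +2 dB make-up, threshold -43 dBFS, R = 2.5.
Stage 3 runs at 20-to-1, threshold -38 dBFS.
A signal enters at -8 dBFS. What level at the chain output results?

-37.53 dBFS

Stage 1: overshoot 5 dB → 5/5 = 1 dB → -12 dBFS.
Stage 2: -12 dBFS is 31 dB over -43 dBFS; at 2.5:1 that becomes 12.4 dB over, giving -30.6 dBFS; +2 dB make-up → -28.6 dBFS.
Stage 3: 9.4 dB above -38 dBFS, reduced 20:1 to 0.47 dB above → -37.53 dBFS.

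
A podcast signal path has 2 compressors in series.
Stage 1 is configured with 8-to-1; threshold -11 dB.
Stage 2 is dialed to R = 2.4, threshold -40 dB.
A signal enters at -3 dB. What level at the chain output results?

Stage 1: -3 dB is 8 dB over -11 dB; at 8:1 that becomes 1 dB over, giving -10 dB.
Stage 2: -10 dB is 30 dB over -40 dB; at 2.4:1 that becomes 12.5 dB over, giving -27.5 dB.

-27.5 dB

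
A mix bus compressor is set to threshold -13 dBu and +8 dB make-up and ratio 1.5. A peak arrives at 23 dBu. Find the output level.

19 dBu

23 dBu sits 36 dB over threshold.
1.5:1 compression reduces that to 36/1.5 = 24 dB over.
Output = -13 + 24 = 11 dBu; make-up adds 8 dB, giving 19 dBu.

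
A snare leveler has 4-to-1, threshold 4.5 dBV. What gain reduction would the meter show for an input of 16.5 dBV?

Overshoot = 16.5 − 4.5 = 12 dB.
At 4:1, output sits 12/4 = 3 dB above threshold.
So the signal is attenuated by 12 − 3 = 9 dB.

9 dB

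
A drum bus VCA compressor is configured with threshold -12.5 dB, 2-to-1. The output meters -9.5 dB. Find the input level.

That's 3 dB above the -12.5 dB threshold.
Before 2:1 compression the overshoot was 3 × 2 = 6 dB, so input = -12.5 + 6 = -6.5 dB.

-6.5 dB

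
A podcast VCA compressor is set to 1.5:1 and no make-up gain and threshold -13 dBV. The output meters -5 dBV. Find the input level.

-1 dBV

That's 8 dB above the -13 dBV threshold.
Input overshoot = R × output overshoot = 12 dB → input = -13 + 12 = -1 dBV.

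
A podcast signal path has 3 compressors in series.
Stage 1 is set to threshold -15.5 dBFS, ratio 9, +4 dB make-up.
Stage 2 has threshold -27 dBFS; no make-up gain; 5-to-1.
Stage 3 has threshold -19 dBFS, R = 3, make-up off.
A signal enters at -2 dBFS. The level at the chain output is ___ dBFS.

-23.6 dBFS

Stage 1: -2 dBFS is 13.5 dB over -15.5 dBFS; at 9:1 that becomes 1.5 dB over, giving -14 dBFS; +4 dB make-up → -10 dBFS.
Stage 2: overshoot 17 dB → 17/5 = 3.4 dB → -23.6 dBFS.
Stage 3: -23.6 dBFS ≤ -19 dBFS, so stage 3 doesn't engage; output -23.6 dBFS.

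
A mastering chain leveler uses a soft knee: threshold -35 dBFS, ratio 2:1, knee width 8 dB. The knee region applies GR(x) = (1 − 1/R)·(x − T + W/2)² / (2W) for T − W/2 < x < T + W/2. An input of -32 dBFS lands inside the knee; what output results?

x − T + W/2 = -32 − (-35) + 4 = 7.
GR = (1 − 1/2) × 7² / 16 = 0.5 × 49 / 16 = 1.53125 dB.
Output = -32 − 1.53125 = -33.53125 dBFS.

-33.53125 dBFS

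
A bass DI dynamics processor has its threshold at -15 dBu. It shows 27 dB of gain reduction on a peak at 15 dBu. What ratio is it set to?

Input overshoot = 15 − (-15) = 30 dB.
Output overshoot = 30 − 27 = 3 dB.
Ratio = input overshoot / output overshoot = 30 / 3 = 10.

10:1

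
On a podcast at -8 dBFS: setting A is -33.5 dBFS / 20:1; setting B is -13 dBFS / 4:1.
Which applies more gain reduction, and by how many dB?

A: GR = 25.5 − 25.5/20 = 24.225 dB.
B: GR = 5 − 5/4 = 3.75 dB.
A reduces 20.475 dB more.

A, by 20.475 dB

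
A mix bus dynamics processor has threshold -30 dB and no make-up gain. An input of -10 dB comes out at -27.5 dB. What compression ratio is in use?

Input overshoot = -10 − (-30) = 20 dB; output overshoot = -27.5 − (-30) = 2.5 dB.
Ratio = 20 / 2.5 = 8.

8:1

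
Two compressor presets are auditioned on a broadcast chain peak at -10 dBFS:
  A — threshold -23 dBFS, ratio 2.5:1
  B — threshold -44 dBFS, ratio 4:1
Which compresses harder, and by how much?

A: 13 dB over, compressed to 5.2 dB over, so 7.8 dB of GR.
B: 34 dB over, compressed to 8.5 dB over, so 25.5 dB of GR.
B applies 17.7 dB more gain reduction.

B, by 17.7 dB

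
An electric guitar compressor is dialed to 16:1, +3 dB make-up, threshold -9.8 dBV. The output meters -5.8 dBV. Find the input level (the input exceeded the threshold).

6.2 dBV

Before make-up, the level was -5.8 − 3 = -8.8 dBV.
Post-compression overshoot = -8.8 − (-9.8) = 1 dB.
Undo the ratio: input overshoot = 1 × 16 = 16 dB, giving input = 6.2 dBV.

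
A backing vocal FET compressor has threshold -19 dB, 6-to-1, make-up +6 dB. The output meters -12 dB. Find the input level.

Before make-up, the level was -12 − 6 = -18 dB.
The compressed level sits -18 − (-19) = 1 dB over threshold.
Before 6:1 compression the overshoot was 1 × 6 = 6 dB, so input = -19 + 6 = -13 dB.

-13 dB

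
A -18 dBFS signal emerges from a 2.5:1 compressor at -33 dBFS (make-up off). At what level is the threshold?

Input is 25 dB above T (since output overshoot × R = input overshoot: (-33 − T)·2.5 = -18 − T gives T = -43 dBFS).
Check: -43 + (-18 − (-43))/2.5 = -43 + 10 = -33 dBFS. ✓

-43 dBFS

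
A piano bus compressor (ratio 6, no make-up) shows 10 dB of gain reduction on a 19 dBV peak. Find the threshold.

Input is 12 dB above T (since output overshoot × R = input overshoot: (9 − T)·6 = 19 − T gives T = 7 dBV).
Check: 7 + (19 − 7)/6 = 7 + 2 = 9 dBV. ✓

7 dBV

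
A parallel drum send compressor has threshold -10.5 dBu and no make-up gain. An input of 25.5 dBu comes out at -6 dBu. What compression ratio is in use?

8:1

Input overshoot = 25.5 − (-10.5) = 36 dB; output overshoot = -6 − (-10.5) = 4.5 dB.
Ratio = 36 / 4.5 = 8.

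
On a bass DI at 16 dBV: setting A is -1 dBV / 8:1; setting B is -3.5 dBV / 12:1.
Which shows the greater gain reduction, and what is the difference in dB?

A: overshoot 17 dB → output overshoot 2.125 dB → GR 14.875 dB.
B: overshoot 19.5 dB → output overshoot 1.625 dB → GR 17.875 dB.
Difference: 3 dB in favour of B.

B, by 3 dB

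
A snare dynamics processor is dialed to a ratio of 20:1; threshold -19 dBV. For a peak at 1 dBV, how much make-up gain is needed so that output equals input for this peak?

Without make-up, output = threshold + overshoot/20 = -19 + 1 = -18 dBV.
Gap to target: 19 dB.

19 dB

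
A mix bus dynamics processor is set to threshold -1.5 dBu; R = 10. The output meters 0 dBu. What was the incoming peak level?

That's 1.5 dB above the -1.5 dBu threshold.
Input overshoot = R × output overshoot = 15 dB → input = -1.5 + 15 = 13.5 dBu.

13.5 dBu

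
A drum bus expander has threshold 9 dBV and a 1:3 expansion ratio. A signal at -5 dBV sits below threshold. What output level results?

Below threshold, a 1:3 expander applies gain = (3−1)×(T − x) of attenuation.
(3−1) × 14 = 28 dB, so output = -5 − 28 = -33 dBV.

-33 dBV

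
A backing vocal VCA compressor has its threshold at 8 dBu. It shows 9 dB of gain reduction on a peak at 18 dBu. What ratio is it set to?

10:1

Input overshoot = 18 − 8 = 10 dB.
Output overshoot = 10 − 9 = 1 dB.
Ratio = input overshoot / output overshoot = 10 / 1 = 10.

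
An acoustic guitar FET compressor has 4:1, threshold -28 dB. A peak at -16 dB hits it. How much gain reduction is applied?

-16 dB exceeds the threshold by 12 dB.
At 4:1, output sits 12/4 = 3 dB above threshold.
GR = overshoot in − overshoot out = 12 − 3 = 9 dB.

9 dB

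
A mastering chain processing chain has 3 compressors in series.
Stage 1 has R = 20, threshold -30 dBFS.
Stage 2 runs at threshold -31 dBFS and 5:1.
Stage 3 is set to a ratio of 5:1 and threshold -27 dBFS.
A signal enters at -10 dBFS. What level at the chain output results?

Stage 1: -10 dBFS is 20 dB over -30 dBFS; at 20:1 that becomes 1 dB over, giving -29 dBFS.
Stage 2: 2 dB above -31 dBFS, reduced 5:1 to 0.4 dB above → -30.6 dBFS.
Stage 3: below threshold (-30.6 ≤ -27); passes unchanged; output -30.6 dBFS.

-30.6 dBFS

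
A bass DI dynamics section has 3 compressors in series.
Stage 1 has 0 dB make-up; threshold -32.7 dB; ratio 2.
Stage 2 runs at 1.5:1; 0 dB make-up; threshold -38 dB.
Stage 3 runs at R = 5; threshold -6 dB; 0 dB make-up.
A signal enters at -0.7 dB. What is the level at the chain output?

Stage 1: overshoot 32 dB → 32/2 = 16 dB → -16.7 dB.
Stage 2: -16.7 dB is 21.3 dB over -38 dB; at 1.5:1 that becomes 14.2 dB over, giving -23.8 dB.
Stage 3: below threshold (-23.8 ≤ -6); passes unchanged; output -23.8 dB.

-23.8 dB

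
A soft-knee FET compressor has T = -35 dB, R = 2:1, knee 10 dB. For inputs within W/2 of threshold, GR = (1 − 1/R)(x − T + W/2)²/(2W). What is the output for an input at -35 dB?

x − T + W/2 = -35 − (-35) + 5 = 5.
GR = (1 − 1/2) × 5² / 20 = 0.5 × 25 / 20 = 0.625 dB.
Output = -35 − 0.625 = -35.625 dB.

-35.625 dB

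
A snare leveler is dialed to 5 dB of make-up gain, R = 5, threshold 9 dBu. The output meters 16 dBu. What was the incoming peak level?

Stripping the +5 dB make-up gives 11 dBu at the gain stage.
Post-compression overshoot = 11 − 9 = 2 dB.
Input overshoot = R × output overshoot = 10 dB → input = 9 + 10 = 19 dBu.

19 dBu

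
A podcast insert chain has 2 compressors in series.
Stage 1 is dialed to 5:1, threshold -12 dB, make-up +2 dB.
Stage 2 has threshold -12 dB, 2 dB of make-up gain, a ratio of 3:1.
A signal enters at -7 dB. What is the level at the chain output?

Stage 1: -7 dB is 5 dB over -12 dB; at 5:1 that becomes 1 dB over, giving -11 dB; +2 dB make-up → -9 dB.
Stage 2: -9 dB is 3 dB over -12 dB; at 3:1 that becomes 1 dB over, giving -11 dB; +2 dB make-up → -9 dB.

-9 dB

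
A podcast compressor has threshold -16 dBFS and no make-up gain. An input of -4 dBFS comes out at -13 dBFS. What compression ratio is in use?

4:1

Input overshoot = -4 − (-16) = 12 dB; output overshoot = -13 − (-16) = 3 dB.
Ratio = 12 / 3 = 4.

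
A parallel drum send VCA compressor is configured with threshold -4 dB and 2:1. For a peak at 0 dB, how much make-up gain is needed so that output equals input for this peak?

Without make-up, output = threshold + overshoot/2 = -4 + 2 = -2 dB.
Gap to target: 2 dB.

2 dB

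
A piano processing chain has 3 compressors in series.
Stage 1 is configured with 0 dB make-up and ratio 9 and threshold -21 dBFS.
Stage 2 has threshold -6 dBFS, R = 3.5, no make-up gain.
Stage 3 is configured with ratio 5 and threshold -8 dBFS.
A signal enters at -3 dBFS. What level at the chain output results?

Stage 1: -3 dBFS is 18 dB over -21 dBFS; at 9:1 that becomes 2 dB over, giving -19 dBFS.
Stage 2: -19 dBFS ≤ -6 dBFS, so stage 2 doesn't engage; output -19 dBFS.
Stage 3: -19 dBFS ≤ -8 dBFS, so stage 3 doesn't engage; output -19 dBFS.

-19 dBFS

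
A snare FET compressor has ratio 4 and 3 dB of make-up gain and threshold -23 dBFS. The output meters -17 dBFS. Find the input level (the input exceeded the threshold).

Stripping the +3 dB make-up gives -20 dBFS at the gain stage.
That's 3 dB above the -23 dBFS threshold.
Undo the ratio: input overshoot = 3 × 4 = 12 dB, giving input = -11 dBFS.

-11 dBFS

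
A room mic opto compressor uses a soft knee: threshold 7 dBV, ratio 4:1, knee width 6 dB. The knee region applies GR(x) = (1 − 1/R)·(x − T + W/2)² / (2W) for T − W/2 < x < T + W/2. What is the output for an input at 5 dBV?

x − T + W/2 = 5 − 7 + 3 = 1.
GR = (1 − 1/4) × 1² / 12 = 0.75 × 1 / 12 = 0.0625 dB.
Output = 5 − 0.0625 = 4.9375 dBV.

4.9375 dBV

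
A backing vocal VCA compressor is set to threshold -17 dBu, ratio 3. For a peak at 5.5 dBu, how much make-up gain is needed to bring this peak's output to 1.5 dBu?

The peak compresses to -17 + 22.5/3 = -9.5 dBu.
To reach 1.5 dBu requires 1.5 − (-9.5) = 11 dB of make-up.

11 dB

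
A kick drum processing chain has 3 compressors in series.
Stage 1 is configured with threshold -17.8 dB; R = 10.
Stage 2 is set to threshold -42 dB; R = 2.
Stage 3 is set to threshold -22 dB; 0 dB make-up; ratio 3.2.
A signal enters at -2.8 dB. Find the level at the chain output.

Stage 1: overshoot 15 dB → 15/10 = 1.5 dB → -16.3 dB.
Stage 2: -16.3 dB is 25.7 dB over -42 dB; at 2:1 that becomes 12.85 dB over, giving -29.15 dB.
Stage 3: -29.15 dB ≤ -22 dB, so stage 3 doesn't engage; output -29.15 dB.

-29.15 dB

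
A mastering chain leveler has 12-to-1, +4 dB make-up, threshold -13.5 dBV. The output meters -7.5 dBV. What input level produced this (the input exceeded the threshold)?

Stripping the +4 dB make-up gives -11.5 dBV at the gain stage.
That's 2 dB above the -13.5 dBV threshold.
Before 12:1 compression the overshoot was 2 × 12 = 24 dB, so input = -13.5 + 24 = 10.5 dBV.

10.5 dBV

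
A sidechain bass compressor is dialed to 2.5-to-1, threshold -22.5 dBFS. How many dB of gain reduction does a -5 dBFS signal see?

The signal is 17.5 dB above threshold.
After 2.5:1 compression the overshoot becomes 17.5/2.5 = 7 dB.
So the signal is attenuated by 17.5 − 7 = 10.5 dB.

10.5 dB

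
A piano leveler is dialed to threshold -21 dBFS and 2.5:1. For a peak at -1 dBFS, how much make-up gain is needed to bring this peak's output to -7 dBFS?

Without make-up, output = threshold + overshoot/2.5 = -21 + 8 = -13 dBFS.
Gap to target: 6 dB.

6 dB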